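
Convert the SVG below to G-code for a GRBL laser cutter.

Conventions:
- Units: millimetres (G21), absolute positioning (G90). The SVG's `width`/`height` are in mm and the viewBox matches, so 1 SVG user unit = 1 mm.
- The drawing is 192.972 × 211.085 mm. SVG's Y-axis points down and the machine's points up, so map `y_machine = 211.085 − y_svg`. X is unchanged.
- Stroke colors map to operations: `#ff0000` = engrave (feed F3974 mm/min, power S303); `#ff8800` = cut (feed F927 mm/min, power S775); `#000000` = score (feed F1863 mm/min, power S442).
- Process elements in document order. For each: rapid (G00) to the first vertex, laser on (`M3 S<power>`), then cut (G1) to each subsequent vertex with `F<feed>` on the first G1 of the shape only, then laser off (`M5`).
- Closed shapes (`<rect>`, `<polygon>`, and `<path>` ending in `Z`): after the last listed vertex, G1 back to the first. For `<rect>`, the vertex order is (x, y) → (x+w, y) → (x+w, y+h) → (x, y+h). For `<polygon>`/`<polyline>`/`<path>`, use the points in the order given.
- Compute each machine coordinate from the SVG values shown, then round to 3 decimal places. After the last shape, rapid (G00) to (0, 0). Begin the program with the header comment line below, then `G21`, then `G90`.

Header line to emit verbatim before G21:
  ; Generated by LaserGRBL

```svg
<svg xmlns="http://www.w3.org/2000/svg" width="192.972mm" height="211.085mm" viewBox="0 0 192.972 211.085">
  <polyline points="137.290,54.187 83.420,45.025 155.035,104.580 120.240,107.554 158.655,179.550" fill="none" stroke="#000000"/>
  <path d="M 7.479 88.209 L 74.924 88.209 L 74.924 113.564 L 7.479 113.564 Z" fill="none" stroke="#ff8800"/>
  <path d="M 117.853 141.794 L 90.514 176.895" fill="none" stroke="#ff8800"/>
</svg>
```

Since the viewBox matches the mm dimensions, user units are millimetres directly. The only transform is the Y-flip y_m = 211.085 − y_svg.

Shape 1 is a open polyline drawn with `<polyline>`. Its stroke #000000 means score at S442, F1863. After flipping Y the toolpath is (137.290,156.898) → (83.420,166.060) → (155.035,106.505) → (120.240,103.531) → (158.655,31.535).

Shape 2 is a rectangle drawn with `<path>`. Its stroke #ff8800 means cut at S775, F927. After flipping Y the toolpath is (7.479,122.876) → (74.924,122.876) → (74.924,97.521) → (7.479,97.521) → (7.479,122.876), returning to the start.

Shape 3 is a line segment drawn with `<path>`. Its stroke #ff8800 means cut at S775, F927. After flipping Y the toolpath is (117.853,69.291) → (90.514,34.190).

; Generated by LaserGRBL
G21
G90
G00 X137.290 Y156.898
M3 S442
G1 X83.420 Y166.060 F1863
G1 X155.035 Y106.505
G1 X120.240 Y103.531
G1 X158.655 Y31.535
M5
G00 X7.479 Y122.876
M3 S775
G1 X74.924 Y122.876 F927
G1 X74.924 Y97.521
G1 X7.479 Y97.521
G1 X7.479 Y122.876
M5
G00 X117.853 Y69.291
M3 S775
G1 X90.514 Y34.190 F927
M5
G00 X0.000 Y0.000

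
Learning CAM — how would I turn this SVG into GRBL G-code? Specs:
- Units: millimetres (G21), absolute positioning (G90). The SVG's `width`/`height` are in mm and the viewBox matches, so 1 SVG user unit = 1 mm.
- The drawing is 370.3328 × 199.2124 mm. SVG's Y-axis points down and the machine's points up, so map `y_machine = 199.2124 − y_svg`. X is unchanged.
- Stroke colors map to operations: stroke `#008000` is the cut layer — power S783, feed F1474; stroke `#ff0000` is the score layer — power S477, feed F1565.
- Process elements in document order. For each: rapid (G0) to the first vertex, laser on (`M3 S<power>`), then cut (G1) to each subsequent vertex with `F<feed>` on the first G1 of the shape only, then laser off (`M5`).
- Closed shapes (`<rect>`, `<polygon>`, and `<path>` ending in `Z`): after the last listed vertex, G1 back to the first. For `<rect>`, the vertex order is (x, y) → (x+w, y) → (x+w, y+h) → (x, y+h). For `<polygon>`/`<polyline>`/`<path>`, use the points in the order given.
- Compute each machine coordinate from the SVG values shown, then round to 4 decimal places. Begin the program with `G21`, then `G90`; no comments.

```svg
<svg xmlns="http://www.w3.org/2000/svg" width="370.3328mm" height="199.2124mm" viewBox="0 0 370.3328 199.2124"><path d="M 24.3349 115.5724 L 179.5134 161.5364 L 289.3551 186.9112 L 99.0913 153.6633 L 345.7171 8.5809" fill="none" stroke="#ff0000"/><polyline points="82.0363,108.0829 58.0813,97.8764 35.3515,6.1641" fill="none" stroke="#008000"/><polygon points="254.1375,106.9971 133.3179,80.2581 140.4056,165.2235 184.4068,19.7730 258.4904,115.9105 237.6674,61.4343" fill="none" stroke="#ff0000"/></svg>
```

viewBox `0 0 370.3328 199.2124` with mm width/height → 1 unit = 1 mm. Flip: y_m = 199.2124 − y_svg.

**Shape 1** — `<path>` open polyline, stroke `#ff0000` → score (S477, F1565). Machine vertices: (24.3349,83.6400) → (179.5134,37.6760) → (289.3551,12.3012) → (99.0913,45.5491) → (345.7171,190.6315). Open path.

**Shape 2** — `<polyline>` open polyline, stroke `#008000` → cut (S783, F1474). Machine vertices: (82.0363,91.1295) → (58.0813,101.3360) → (35.3515,193.0483). Open path.

**Shape 3** — `<polygon>` closed polygon, stroke `#ff0000` → score (S477, F1565). Machine vertices: (254.1375,92.2153) → (133.3179,118.9543) → (140.4056,33.9889) → (184.4068,179.4394) → (258.4904,83.3019) → (237.6674,137.7781) → (254.1375,92.2153). Closed: final G1 returns to the first vertex.

G21
G90
G0 X24.3349 Y83.6400
M3 S477
G1 X179.5134 Y37.6760 F1565
G1 X289.3551 Y12.3012
G1 X99.0913 Y45.5491
G1 X345.7171 Y190.6315
M5
G0 X82.0363 Y91.1295
M3 S783
G1 X58.0813 Y101.3360 F1474
G1 X35.3515 Y193.0483
M5
G0 X254.1375 Y92.2153
M3 S477
G1 X133.3179 Y118.9543 F1565
G1 X140.4056 Y33.9889
G1 X184.4068 Y179.4394
G1 X258.4904 Y83.3019
G1 X237.6674 Y137.7781
G1 X254.1375 Y92.2153
M5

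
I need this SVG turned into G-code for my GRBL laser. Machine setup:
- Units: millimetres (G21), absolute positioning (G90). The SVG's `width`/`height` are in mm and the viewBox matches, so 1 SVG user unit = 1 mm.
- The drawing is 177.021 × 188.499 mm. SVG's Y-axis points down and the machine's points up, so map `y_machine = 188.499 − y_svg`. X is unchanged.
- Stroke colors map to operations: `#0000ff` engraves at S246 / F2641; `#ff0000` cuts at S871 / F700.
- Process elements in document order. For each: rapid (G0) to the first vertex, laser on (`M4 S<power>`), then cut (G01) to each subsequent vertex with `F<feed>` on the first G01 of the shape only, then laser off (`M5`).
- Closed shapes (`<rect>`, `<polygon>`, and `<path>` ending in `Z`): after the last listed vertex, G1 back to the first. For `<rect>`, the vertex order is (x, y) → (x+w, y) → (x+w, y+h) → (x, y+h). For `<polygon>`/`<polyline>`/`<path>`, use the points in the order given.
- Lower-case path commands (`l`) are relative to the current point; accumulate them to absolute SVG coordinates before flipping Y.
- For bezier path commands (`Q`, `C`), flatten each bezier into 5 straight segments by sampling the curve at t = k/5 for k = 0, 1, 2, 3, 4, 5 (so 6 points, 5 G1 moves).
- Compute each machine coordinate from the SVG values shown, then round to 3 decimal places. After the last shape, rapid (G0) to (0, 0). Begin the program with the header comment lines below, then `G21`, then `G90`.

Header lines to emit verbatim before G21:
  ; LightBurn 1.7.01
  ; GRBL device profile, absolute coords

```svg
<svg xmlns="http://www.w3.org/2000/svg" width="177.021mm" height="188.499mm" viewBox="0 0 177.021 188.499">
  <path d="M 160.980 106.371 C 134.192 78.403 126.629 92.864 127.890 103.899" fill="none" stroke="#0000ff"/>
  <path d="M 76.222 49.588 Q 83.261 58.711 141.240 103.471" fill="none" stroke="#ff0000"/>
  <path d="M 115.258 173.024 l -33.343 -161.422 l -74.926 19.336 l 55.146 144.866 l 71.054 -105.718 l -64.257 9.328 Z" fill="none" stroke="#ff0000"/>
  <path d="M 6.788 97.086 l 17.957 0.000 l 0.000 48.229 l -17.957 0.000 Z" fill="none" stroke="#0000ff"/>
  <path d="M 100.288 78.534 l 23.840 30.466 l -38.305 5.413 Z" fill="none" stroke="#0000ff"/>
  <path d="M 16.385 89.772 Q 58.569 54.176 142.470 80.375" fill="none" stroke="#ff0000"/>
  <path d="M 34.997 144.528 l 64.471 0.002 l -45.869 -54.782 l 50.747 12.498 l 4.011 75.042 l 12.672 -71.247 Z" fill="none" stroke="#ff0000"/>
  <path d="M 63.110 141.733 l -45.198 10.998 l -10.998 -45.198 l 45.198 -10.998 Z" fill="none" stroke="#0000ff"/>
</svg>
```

; LightBurn 1.7.01
; GRBL device profile, absolute coords
G21
G90
G0 X160.980 Y82.128
M4 S246
G01 X147.131 Y94.184 F2641
G01 X137.397 Y98.258
G01 X131.278 Y96.552
G01 X128.275 Y91.265
G01 X127.890 Y84.600
M5
G0 X76.222 Y138.911
M4 S871
G01 X81.075 Y133.836 F700
G01 X90.004 Y125.911
G01 X103.007 Y115.134
G01 X120.086 Y101.507
G01 X141.240 Y85.028
M5
G0 X115.258 Y15.475
M4 S871
G01 X81.915 Y176.897 F700
G01 X6.989 Y157.561
G01 X62.135 Y12.695
G01 X133.189 Y118.413
G01 X68.932 Y109.085
G01 X115.258 Y15.475
M5
G0 X6.788 Y91.413
M4 S246
G01 X24.745 Y91.413 F2641
G01 X24.745 Y43.184
G01 X6.788 Y43.184
G01 X6.788 Y91.413
M5
G0 X100.288 Y109.965
M4 S246
G01 X124.128 Y79.499 F2641
G01 X85.823 Y74.086
G01 X100.288 Y109.965
M5
G0 X16.385 Y98.727
M4 S871
G01 X34.927 Y110.494 F700
G01 X56.807 Y117.317
G01 X82.024 Y119.196
G01 X110.578 Y116.132
G01 X142.470 Y108.124
M5
G0 X34.997 Y43.971
M4 S871
G01 X99.468 Y43.969 F700
G01 X53.599 Y98.751
G01 X104.346 Y86.253
G01 X108.357 Y11.211
G01 X121.029 Y82.458
G01 X34.997 Y43.971
M5
G0 X63.110 Y46.766
M4 S246
G01 X17.912 Y35.768 F2641
G01 X6.914 Y80.966
G01 X52.112 Y91.964
G01 X63.110 Y46.766
M5
G0 X0.000 Y0.000

Since the viewBox matches the mm dimensions, user units are millimetres directly. The only transform is the Y-flip y_m = 188.499 − y_svg.

Shape 1 is a cubic bezier drawn with `<path>`. Its stroke #0000ff means engrave at S246, F2641. After flipping Y the toolpath is (160.980,82.128) → (147.131,94.184) → (137.397,98.258) → (131.278,96.552) → (128.275,91.265) → (127.890,84.600).

Shape 2 is a quadratic bezier drawn with `<path>`. Its stroke #ff0000 means cut at S871, F700. After flipping Y the toolpath is (76.222,138.911) → (81.075,133.836) → (90.004,125.911) → (103.007,115.134) → (120.086,101.507) → (141.240,85.028).

Shape 3 is a closed polygon drawn with `<path>`. Its stroke #ff0000 means cut at S871, F700. After flipping Y the toolpath is (115.258,15.475) → (81.915,176.897) → (6.989,157.561) → (62.135,12.695) → (133.189,118.413) → (68.932,109.085) → (115.258,15.475), returning to the start.

Shape 4 is a rectangle drawn with `<path>`. Its stroke #0000ff means engrave at S246, F2641. After flipping Y the toolpath is (6.788,91.413) → (24.745,91.413) → (24.745,43.184) → (6.788,43.184) → (6.788,91.413), returning to the start.

Shape 5 is a regular polygon drawn with `<path>`. Its stroke #0000ff means engrave at S246, F2641. After flipping Y the toolpath is (100.288,109.965) → (124.128,79.499) → (85.823,74.086) → (100.288,109.965), returning to the start.

Shape 6 is a quadratic bezier drawn with `<path>`. Its stroke #ff0000 means cut at S871, F700. After flipping Y the toolpath is (16.385,98.727) → (34.927,110.494) → (56.807,117.317) → (82.024,119.196) → (110.578,116.132) → (142.470,108.124).

Shape 7 is a closed polygon drawn with `<path>`. Its stroke #ff0000 means cut at S871, F700. After flipping Y the toolpath is (34.997,43.971) → (99.468,43.969) → (53.599,98.751) → (104.346,86.253) → (108.357,11.211) → (121.029,82.458) → (34.997,43.971), returning to the start.

Shape 8 is a regular polygon drawn with `<path>`. Its stroke #0000ff means engrave at S246, F2641. After flipping Y the toolpath is (63.110,46.766) → (17.912,35.768) → (6.914,80.966) → (52.112,91.964) → (63.110,46.766), returning to the start.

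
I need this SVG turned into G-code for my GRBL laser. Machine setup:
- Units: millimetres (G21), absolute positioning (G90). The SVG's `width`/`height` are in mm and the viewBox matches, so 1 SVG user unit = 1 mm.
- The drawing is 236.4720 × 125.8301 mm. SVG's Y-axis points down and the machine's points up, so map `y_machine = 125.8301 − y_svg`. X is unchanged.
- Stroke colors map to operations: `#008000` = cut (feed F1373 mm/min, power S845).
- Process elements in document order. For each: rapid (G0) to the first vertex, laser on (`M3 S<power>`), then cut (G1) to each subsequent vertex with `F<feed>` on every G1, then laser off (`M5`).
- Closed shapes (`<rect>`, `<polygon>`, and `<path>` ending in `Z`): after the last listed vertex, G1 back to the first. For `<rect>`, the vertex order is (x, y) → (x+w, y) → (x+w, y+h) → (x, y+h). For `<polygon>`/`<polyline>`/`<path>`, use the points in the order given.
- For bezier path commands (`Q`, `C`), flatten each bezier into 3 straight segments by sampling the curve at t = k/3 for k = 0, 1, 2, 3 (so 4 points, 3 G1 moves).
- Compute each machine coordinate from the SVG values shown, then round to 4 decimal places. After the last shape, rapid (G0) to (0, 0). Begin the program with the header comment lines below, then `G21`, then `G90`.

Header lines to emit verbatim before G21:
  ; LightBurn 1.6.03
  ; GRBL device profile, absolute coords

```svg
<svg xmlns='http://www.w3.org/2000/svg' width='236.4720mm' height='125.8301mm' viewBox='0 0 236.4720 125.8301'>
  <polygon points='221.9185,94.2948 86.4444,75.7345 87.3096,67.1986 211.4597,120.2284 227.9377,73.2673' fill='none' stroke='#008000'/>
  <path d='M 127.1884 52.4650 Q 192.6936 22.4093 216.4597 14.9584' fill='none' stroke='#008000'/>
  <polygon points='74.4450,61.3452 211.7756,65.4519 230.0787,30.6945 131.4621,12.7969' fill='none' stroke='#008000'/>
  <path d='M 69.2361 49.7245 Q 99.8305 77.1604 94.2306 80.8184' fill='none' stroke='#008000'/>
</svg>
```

1 u = 1 mm; y_m = 125.8301 − y.

[1] `<polygon>` closed polygon, #008000→cut S845 F1373: (221.9185,31.5353) → (86.4444,50.0956) → (87.3096,58.6315) → (211.4597,5.6017) → (227.9377,52.5628) → (221.9185,31.5353) (closed)

[2] `<path>` quadratic bezier, #008000→cut S845 F1373: (127.1884,73.3651) → (166.2209,90.8906) → (195.9780,103.3928) → (216.4597,110.8717)

[3] `<polygon>` closed polygon, #008000→cut S845 F1373: (74.4450,64.4849) → (211.7756,60.3782) → (230.0787,95.1356) → (131.4621,113.0332) → (74.4450,64.4849) (closed)

[4] `<path>` quadratic bezier, #008000→cut S845 F1373: (69.2361,76.1056) → (85.6108,60.4570) → (93.9423,50.0924) → (94.2306,45.0117)

; LightBurn 1.6.03
; GRBL device profile, absolute coords
G21
G90
G0 X221.9185 Y31.5353
M3 S845
G1 X86.4444 Y50.0956 F1373
G1 X87.3096 Y58.6315 F1373
G1 X211.4597 Y5.6017 F1373
G1 X227.9377 Y52.5628 F1373
G1 X221.9185 Y31.5353 F1373
M5
G0 X127.1884 Y73.3651
M3 S845
G1 X166.2209 Y90.8906 F1373
G1 X195.9780 Y103.3928 F1373
G1 X216.4597 Y110.8717 F1373
M5
G0 X74.4450 Y64.4849
M3 S845
G1 X211.7756 Y60.3782 F1373
G1 X230.0787 Y95.1356 F1373
G1 X131.4621 Y113.0332 F1373
G1 X74.4450 Y64.4849 F1373
M5
G0 X69.2361 Y76.1056
M3 S845
G1 X85.6108 Y60.4570 F1373
G1 X93.9423 Y50.0924 F1373
G1 X94.2306 Y45.0117 F1373
M5
G0 X0.0000 Y0.0000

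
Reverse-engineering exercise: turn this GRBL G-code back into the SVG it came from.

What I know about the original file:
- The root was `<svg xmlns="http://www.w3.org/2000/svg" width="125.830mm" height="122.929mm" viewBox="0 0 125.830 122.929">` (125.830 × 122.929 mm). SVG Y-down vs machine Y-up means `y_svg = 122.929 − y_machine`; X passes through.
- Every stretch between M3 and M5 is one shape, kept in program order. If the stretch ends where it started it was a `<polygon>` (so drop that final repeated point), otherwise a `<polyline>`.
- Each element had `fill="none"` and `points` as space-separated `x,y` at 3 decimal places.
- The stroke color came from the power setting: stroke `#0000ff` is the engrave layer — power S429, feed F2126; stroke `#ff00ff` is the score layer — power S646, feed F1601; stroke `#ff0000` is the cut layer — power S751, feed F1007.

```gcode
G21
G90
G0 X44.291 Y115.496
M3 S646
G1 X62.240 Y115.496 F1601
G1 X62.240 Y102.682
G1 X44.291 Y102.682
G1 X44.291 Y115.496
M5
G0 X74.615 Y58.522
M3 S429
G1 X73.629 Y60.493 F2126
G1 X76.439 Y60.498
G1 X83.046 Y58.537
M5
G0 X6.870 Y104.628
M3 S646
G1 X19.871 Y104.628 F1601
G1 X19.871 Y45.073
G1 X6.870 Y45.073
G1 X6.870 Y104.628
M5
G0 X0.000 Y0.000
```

<svg xmlns="http://www.w3.org/2000/svg" width="125.830mm" height="122.929mm" viewBox="0 0 125.830 122.929">
  <polygon points="44.291,7.433 62.240,7.433 62.240,20.247 44.291,20.247" fill="none" stroke="#ff00ff"/>
  <polyline points="74.615,64.407 73.629,62.436 76.439,62.431 83.046,64.392" fill="none" stroke="#0000ff"/>
  <polygon points="6.870,18.301 19.871,18.301 19.871,77.856 6.870,77.856" fill="none" stroke="#ff00ff"/>
</svg>

y_svg = 122.929 − y_m.

[1] S646→`#ff00ff` (score); closed run; points: 44.291,7.433 62.240,7.433 62.240,20.247 44.291,20.247

[2] S429→`#0000ff` (engrave); open run; points: 74.615,64.407 73.629,62.436 76.439,62.431 83.046,64.392

[3] S646→`#ff00ff` (score); closed run; points: 6.870,18.301 19.871,18.301 19.871,77.856 6.870,77.856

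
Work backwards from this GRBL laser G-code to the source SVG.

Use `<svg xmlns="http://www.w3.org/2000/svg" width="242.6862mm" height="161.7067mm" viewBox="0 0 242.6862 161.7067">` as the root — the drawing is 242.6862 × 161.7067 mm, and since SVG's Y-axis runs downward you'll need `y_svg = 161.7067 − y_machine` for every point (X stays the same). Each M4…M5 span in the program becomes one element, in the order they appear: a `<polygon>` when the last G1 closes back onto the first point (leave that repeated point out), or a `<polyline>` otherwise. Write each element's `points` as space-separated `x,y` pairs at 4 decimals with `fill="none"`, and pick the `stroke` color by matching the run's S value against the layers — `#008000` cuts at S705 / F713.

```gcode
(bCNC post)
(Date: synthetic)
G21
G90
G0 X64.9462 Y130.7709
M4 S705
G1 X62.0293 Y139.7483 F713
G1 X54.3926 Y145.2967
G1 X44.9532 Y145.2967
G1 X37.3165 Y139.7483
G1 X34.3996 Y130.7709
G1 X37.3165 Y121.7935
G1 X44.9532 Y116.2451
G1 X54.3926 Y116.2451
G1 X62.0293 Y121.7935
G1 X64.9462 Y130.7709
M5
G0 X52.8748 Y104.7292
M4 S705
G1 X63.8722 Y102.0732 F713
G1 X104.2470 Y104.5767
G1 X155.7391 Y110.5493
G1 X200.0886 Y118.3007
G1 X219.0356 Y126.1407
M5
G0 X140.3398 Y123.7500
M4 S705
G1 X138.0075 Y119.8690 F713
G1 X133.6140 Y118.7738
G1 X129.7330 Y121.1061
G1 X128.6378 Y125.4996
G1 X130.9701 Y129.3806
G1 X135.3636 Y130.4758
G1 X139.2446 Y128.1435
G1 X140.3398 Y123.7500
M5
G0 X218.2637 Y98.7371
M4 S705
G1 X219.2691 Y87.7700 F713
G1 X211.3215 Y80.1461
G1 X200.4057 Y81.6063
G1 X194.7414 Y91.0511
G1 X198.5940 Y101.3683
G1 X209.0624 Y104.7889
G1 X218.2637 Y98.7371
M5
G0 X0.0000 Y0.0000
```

<svg xmlns="http://www.w3.org/2000/svg" width="242.6862mm" height="161.7067mm" viewBox="0 0 242.6862 161.7067">
  <polygon points="64.9462,30.9358 62.0293,21.9584 54.3926,16.4100 44.9532,16.4100 37.3165,21.9584 34.3996,30.9358 37.3165,39.9132 44.9532,45.4616 54.3926,45.4616 62.0293,39.9132" fill="none" stroke="#008000"/>
  <polyline points="52.8748,56.9775 63.8722,59.6335 104.2470,57.1300 155.7391,51.1574 200.0886,43.4060 219.0356,35.5660" fill="none" stroke="#008000"/>
  <polygon points="140.3398,37.9567 138.0075,41.8377 133.6140,42.9329 129.7330,40.6006 128.6378,36.2071 130.9701,32.3261 135.3636,31.2309 139.2446,33.5632" fill="none" stroke="#008000"/>
  <polygon points="218.2637,62.9696 219.2691,73.9367 211.3215,81.5606 200.4057,80.1004 194.7414,70.6556 198.5940,60.3384 209.0624,56.9178" fill="none" stroke="#008000"/>
</svg>

y_svg = 161.7067 − y_m. Every run uses S705, so all elements get stroke `#008000` (cut).

[1] closed run; points: 64.9462,30.9358 62.0293,21.9584 54.3926,16.4100 44.9532,16.4100 37.3165,21.9584 34.3996,30.9358 37.3165,39.9132 44.9532,45.4616 54.3926,45.4616 62.0293,39.9132

[2] open run; points: 52.8748,56.9775 63.8722,59.6335 104.2470,57.1300 155.7391,51.1574 200.0886,43.4060 219.0356,35.5660

[3] closed run; points: 140.3398,37.9567 138.0075,41.8377 133.6140,42.9329 129.7330,40.6006 128.6378,36.2071 130.9701,32.3261 135.3636,31.2309 139.2446,33.5632

[4] closed run; points: 218.2637,62.9696 219.2691,73.9367 211.3215,81.5606 200.4057,80.1004 194.7414,70.6556 198.5940,60.3384 209.0624,56.9178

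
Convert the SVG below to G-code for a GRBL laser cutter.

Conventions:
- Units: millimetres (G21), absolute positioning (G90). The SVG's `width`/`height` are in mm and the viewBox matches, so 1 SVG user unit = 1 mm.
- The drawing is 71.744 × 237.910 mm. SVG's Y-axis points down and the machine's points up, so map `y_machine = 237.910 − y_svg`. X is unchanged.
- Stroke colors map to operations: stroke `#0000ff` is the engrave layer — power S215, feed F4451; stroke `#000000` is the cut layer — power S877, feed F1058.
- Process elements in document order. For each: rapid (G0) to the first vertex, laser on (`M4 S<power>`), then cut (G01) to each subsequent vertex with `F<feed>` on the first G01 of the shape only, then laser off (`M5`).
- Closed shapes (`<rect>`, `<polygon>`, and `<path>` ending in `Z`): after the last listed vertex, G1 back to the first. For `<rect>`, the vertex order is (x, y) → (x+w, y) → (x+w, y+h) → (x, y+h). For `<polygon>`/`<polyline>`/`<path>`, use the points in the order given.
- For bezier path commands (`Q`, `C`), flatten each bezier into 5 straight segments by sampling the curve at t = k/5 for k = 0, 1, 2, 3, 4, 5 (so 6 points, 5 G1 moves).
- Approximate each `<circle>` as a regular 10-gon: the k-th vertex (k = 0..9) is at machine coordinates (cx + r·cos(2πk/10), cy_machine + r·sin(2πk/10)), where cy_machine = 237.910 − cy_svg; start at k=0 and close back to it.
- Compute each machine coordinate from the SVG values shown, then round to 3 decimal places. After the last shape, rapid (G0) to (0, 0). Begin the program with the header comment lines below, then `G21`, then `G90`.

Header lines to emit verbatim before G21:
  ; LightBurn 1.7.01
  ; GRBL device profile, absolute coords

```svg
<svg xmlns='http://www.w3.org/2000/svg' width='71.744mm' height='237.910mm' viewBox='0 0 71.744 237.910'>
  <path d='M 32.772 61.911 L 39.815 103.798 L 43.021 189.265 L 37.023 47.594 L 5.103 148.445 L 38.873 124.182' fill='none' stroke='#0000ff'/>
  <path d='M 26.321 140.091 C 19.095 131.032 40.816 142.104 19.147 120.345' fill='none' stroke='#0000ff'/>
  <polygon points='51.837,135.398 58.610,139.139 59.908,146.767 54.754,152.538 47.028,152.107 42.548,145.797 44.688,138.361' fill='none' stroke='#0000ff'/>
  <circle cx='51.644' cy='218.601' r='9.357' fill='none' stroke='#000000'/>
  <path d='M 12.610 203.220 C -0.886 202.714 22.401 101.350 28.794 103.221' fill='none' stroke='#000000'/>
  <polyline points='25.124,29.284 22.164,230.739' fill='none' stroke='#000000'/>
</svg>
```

; LightBurn 1.7.01
; GRBL device profile, absolute coords
G21
G90
G0 X32.772 Y175.999
M4 S215
G01 X39.815 Y134.112 F4451
G01 X43.021 Y48.645
G01 X37.023 Y190.316
G01 X5.103 Y89.465
G01 X38.873 Y113.728
M5
G0 X26.321 Y97.819
M4 S215
G01 X24.880 Y101.262 F4451
G01 X26.915 Y102.416
G01 X28.952 Y103.824
G01 X27.520 Y108.026
G01 X19.147 Y117.565
M5
G0 X51.837 Y102.512
M4 S215
G01 X58.610 Y98.771 F4451
G01 X59.908 Y91.143
G01 X54.754 Y85.372
G01 X47.028 Y85.803
G01 X42.548 Y92.113
G01 X44.688 Y99.549
G01 X51.837 Y102.512
M5
G0 X61.001 Y19.309
M4 S877
G01 X59.214 Y24.809 F1058
G01 X54.535 Y28.208
G01 X48.753 Y28.208
G01 X44.074 Y24.809
G01 X42.287 Y19.309
G01 X44.074 Y13.809
G01 X48.753 Y10.410
G01 X54.535 Y10.410
G01 X59.214 Y13.809
G01 X61.001 Y19.309
M5
G0 X12.610 Y34.690
M4 S877
G01 X8.497 Y45.464 F1058
G01 X10.635 Y70.647
G01 X16.449 Y100.443
G01 X23.360 Y125.056
G01 X28.794 Y134.689
M5
G0 X25.124 Y208.626
M4 S877
G01 X22.164 Y7.171 F1058
M5
G0 X0.000 Y0.000

Since the viewBox matches the mm dimensions, user units are millimetres directly. The only transform is the Y-flip y_m = 237.910 − y_svg.

Shape 1 is a open polyline drawn with `<path>`. Its stroke #0000ff means engrave at S215, F4451. After flipping Y the toolpath is (32.772,175.999) → (39.815,134.112) → (43.021,48.645) → (37.023,190.316) → (5.103,89.465) → (38.873,113.728).

Shape 2 is a cubic bezier drawn with `<path>`. Its stroke #0000ff means engrave at S215, F4451. After flipping Y the toolpath is (26.321,97.819) → (24.880,101.262) → (26.915,102.416) → (28.952,103.824) → (27.520,108.026) → (19.147,117.565).

Shape 3 is a regular polygon drawn with `<polygon>`. Its stroke #0000ff means engrave at S215, F4451. After flipping Y the toolpath is (51.837,102.512) → (58.610,98.771) → (59.908,91.143) → (54.754,85.372) → (47.028,85.803) → (42.548,92.113) → (44.688,99.549) → (51.837,102.512), returning to the start.

Shape 4 is a circle drawn with `<circle>`. Its stroke #000000 means cut at S877, F1058. After flipping Y the toolpath is (61.001,19.309) → (59.214,24.809) → (54.535,28.208) → (48.753,28.208) → (44.074,24.809) → (42.287,19.309) → (44.074,13.809) → (48.753,10.410) → (54.535,10.410) → (59.214,13.809) → (61.001,19.309), returning to the start.

Shape 5 is a cubic bezier drawn with `<path>`. Its stroke #000000 means cut at S877, F1058. After flipping Y the toolpath is (12.610,34.690) → (8.497,45.464) → (10.635,70.647) → (16.449,100.443) → (23.360,125.056) → (28.794,134.689).

Shape 6 is a line segment drawn with `<polyline>`. Its stroke #000000 means cut at S877, F1058. After flipping Y the toolpath is (25.124,208.626) → (22.164,7.171).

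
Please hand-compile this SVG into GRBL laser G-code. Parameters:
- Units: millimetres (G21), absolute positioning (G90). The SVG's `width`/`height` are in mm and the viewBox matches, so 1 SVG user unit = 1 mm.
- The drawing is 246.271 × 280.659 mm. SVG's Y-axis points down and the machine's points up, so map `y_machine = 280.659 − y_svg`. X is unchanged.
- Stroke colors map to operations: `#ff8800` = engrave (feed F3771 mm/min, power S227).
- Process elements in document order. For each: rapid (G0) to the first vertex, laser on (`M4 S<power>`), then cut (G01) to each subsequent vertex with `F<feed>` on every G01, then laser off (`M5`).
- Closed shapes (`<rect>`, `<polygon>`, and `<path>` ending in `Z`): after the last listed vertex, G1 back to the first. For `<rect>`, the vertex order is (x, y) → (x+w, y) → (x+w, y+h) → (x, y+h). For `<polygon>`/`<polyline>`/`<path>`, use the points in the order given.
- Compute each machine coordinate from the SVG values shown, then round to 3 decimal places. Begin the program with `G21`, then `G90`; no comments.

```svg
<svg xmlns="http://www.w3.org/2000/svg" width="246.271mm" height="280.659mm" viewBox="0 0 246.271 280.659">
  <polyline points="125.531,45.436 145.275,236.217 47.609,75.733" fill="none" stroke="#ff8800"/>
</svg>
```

viewBox `0 0 246.271 280.659` with mm width/height → 1 unit = 1 mm. Flip: y_m = 280.659 − y_svg.

**Shape 1** — `<polyline>` open polyline, stroke `#ff8800` → engrave (S227, F3771). Machine vertices: (125.531,235.223) → (145.275,44.442) → (47.609,204.926). Open path.

G21
G90
G0 X125.531 Y235.223
M4 S227
G01 X145.275 Y44.442 F3771
G01 X47.609 Y204.926 F3771
M5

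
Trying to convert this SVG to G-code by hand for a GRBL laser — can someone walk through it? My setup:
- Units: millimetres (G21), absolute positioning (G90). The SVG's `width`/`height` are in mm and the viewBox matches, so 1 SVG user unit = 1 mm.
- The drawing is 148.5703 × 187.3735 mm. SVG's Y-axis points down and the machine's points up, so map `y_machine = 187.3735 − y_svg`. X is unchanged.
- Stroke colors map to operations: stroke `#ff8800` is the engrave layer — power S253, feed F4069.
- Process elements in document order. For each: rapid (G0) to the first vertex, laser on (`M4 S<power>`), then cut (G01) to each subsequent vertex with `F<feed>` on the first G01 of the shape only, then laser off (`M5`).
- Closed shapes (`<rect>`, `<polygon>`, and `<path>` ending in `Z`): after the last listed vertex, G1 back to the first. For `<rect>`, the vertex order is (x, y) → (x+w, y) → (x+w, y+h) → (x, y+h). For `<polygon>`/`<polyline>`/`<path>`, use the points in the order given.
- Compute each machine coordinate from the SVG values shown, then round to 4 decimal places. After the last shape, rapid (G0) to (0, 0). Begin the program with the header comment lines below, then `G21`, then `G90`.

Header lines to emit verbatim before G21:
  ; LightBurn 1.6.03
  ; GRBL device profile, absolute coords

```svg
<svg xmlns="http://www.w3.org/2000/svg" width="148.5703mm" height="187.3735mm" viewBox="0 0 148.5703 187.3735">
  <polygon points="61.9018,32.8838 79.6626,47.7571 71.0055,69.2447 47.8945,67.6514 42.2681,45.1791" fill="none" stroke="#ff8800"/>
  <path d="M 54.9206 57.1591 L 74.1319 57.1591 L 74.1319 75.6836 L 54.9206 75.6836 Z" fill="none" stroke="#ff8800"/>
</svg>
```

viewBox `0 0 148.5703 187.3735` with mm width/height → 1 unit = 1 mm. Flip: y_m = 187.3735 − y_svg.

**Shape 1** — `<polygon>` regular polygon, stroke `#ff8800` → engrave (S253, F4069). Machine vertices: (61.9018,154.4897) → (79.6626,139.6164) → (71.0055,118.1288) → (47.8945,119.7221) → (42.2681,142.1944) → (61.9018,154.4897). Closed: final G1 returns to the first vertex.

**Shape 2** — `<path>` rectangle, stroke `#ff8800` → engrave (S253, F4069). Machine vertices: (54.9206,130.2144) → (74.1319,130.2144) → (74.1319,111.6899) → (54.9206,111.6899) → (54.9206,130.2144). Closed: final G1 returns to the first vertex.

; LightBurn 1.6.03
; GRBL device profile, absolute coords
G21
G90
G0 X61.9018 Y154.4897
M4 S253
G01 X79.6626 Y139.6164 F4069
G01 X71.0055 Y118.1288
G01 X47.8945 Y119.7221
G01 X42.2681 Y142.1944
G01 X61.9018 Y154.4897
M5
G0 X54.9206 Y130.2144
M4 S253
G01 X74.1319 Y130.2144 F4069
G01 X74.1319 Y111.6899
G01 X54.9206 Y111.6899
G01 X54.9206 Y130.2144
M5
G0 X0.0000 Y0.0000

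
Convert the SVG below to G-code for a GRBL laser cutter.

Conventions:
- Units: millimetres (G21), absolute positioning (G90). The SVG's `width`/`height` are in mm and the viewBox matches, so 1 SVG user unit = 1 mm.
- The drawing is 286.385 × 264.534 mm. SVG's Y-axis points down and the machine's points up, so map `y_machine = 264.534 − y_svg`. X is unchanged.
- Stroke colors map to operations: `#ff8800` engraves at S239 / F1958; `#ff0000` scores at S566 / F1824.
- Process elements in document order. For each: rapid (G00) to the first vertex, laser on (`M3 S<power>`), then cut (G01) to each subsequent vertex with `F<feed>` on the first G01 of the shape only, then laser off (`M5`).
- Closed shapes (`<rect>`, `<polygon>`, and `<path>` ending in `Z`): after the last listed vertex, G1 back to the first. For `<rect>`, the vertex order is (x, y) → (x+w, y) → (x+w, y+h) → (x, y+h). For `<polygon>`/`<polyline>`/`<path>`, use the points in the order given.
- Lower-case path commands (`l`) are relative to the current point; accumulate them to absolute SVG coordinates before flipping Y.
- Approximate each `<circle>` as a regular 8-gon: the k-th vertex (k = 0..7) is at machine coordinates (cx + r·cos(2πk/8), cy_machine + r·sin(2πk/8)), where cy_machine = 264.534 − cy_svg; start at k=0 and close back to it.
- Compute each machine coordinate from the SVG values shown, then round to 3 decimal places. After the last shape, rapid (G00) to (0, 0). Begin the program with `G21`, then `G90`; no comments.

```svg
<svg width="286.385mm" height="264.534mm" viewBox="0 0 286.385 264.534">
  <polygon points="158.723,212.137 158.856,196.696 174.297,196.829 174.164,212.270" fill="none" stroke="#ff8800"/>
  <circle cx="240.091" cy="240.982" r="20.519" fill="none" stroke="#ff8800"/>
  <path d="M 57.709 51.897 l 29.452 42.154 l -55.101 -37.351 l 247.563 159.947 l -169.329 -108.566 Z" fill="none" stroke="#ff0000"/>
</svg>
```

G21
G90
G00 X158.723 Y52.397
M3 S239
G01 X158.856 Y67.838 F1958
G01 X174.297 Y67.705
G01 X174.164 Y52.264
G01 X158.723 Y52.397
M5
G00 X260.610 Y23.552
M3 S239
G01 X254.600 Y38.061 F1958
G01 X240.091 Y44.071
G01 X225.582 Y38.061
G01 X219.572 Y23.552
G01 X225.582 Y9.043
G01 X240.091 Y3.033
G01 X254.600 Y9.043
G01 X260.610 Y23.552
M5
G00 X57.709 Y212.637
M3 S566
G01 X87.161 Y170.483 F1824
G01 X32.060 Y207.834
G01 X279.623 Y47.887
G01 X110.294 Y156.453
G01 X57.709 Y212.637
M5
G00 X0.000 Y0.000

viewBox `0 0 286.385 264.534` with mm width/height → 1 unit = 1 mm. Flip: y_m = 264.534 − y_svg.

**Shape 1** — `<polygon>` regular polygon, stroke `#ff8800` → engrave (S239, F1958). Machine vertices: (158.723,52.397) → (158.856,67.838) → (174.297,67.705) → (174.164,52.264) → (158.723,52.397). Closed: final G1 returns to the first vertex.

**Shape 2** — `<circle>` circle, stroke `#ff8800` → engrave (S239, F1958). Machine vertices: (260.610,23.552) → (254.600,38.061) → (240.091,44.071) → (225.582,38.061) → (219.572,23.552) → (225.582,9.043) → (240.091,3.033) → (254.600,9.043) → (260.610,23.552). Closed: final G1 returns to the first vertex.

**Shape 3** — `<path>` closed polygon, stroke `#ff0000` → score (S566, F1824). Machine vertices: (57.709,212.637) → (87.161,170.483) → (32.060,207.834) → (279.623,47.887) → (110.294,156.453) → (57.709,212.637). Closed: final G1 returns to the first vertex.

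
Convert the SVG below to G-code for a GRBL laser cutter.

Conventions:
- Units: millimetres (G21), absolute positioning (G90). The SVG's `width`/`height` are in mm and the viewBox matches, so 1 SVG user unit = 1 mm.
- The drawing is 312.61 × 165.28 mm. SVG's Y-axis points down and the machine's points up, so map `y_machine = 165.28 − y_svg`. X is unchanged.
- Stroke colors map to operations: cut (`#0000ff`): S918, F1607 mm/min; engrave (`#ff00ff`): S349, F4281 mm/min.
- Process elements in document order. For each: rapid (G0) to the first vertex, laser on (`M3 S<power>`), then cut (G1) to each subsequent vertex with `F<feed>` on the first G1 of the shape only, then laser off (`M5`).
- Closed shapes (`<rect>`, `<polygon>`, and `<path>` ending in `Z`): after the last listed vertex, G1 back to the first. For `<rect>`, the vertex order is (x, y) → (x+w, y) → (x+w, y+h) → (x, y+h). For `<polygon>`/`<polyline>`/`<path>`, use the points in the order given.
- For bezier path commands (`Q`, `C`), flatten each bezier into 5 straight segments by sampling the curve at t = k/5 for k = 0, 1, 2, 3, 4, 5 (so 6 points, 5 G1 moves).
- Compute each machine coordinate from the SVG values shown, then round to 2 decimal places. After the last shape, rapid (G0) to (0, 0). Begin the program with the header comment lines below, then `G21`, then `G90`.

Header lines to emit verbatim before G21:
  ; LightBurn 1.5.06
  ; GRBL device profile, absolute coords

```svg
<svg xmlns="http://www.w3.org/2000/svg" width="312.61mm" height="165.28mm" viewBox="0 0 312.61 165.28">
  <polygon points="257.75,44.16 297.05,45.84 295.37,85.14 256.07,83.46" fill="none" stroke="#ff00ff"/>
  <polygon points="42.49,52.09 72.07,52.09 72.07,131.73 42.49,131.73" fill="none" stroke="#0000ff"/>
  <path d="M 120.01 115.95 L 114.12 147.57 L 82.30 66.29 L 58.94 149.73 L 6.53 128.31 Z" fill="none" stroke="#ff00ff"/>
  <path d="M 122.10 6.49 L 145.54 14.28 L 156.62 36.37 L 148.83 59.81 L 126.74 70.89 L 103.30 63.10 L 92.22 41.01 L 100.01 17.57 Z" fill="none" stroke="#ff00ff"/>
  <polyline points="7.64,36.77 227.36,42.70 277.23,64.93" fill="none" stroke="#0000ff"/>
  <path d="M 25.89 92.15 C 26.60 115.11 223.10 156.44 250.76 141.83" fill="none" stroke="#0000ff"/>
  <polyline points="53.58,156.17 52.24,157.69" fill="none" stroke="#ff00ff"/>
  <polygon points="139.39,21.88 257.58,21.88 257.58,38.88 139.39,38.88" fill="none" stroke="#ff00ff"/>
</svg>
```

; LightBurn 1.5.06
; GRBL device profile, absolute coords
G21
G90
G0 X257.75 Y121.12
M3 S349
G1 X297.05 Y119.44 F4281
G1 X295.37 Y80.14
G1 X256.07 Y81.82
G1 X257.75 Y121.12
M5
G0 X42.49 Y113.19
M3 S918
G1 X72.07 Y113.19 F1607
G1 X72.07 Y33.55
G1 X42.49 Y33.55
G1 X42.49 Y113.19
M5
G0 X120.01 Y49.33
M3 S349
G1 X114.12 Y17.71 F4281
G1 X82.30 Y98.99
G1 X58.94 Y15.55
G1 X6.53 Y36.97
G1 X120.01 Y49.33
M5
G0 X122.10 Y158.79
M3 S349
G1 X145.54 Y151.00 F4281
G1 X156.62 Y128.91
G1 X148.83 Y105.47
G1 X126.74 Y94.39
G1 X103.30 Y102.18
G1 X92.22 Y124.27
G1 X100.01 Y147.71
G1 X122.10 Y158.79
M5
G0 X7.64 Y128.51
M3 S918
G1 X227.36 Y122.58 F1607
G1 X277.23 Y100.35
M5
G0 X25.89 Y73.13
M3 S918
G1 X46.89 Y57.74 F1607
G1 X97.38 Y41.52
G1 X159.86 Y28.01
G1 X216.82 Y20.80
G1 X250.76 Y23.45
M5
G0 X53.58 Y9.11
M3 S349
G1 X52.24 Y7.59 F4281
M5
G0 X139.39 Y143.40
M3 S349
G1 X257.58 Y143.40 F4281
G1 X257.58 Y126.40
G1 X139.39 Y126.40
G1 X139.39 Y143.40
M5
G0 X0.00 Y0.00

viewBox `0 0 312.61 165.28` with mm width/height → 1 unit = 1 mm. Flip: y_m = 165.28 − y_svg.

**Shape 1** — `<polygon>` regular polygon, stroke `#ff00ff` → engrave (S349, F4281). Machine vertices: (257.75,121.12) → (297.05,119.44) → (295.37,80.14) → (256.07,81.82) → (257.75,121.12). Closed: final G1 returns to the first vertex.

**Shape 2** — `<polygon>` rectangle, stroke `#0000ff` → cut (S918, F1607). Machine vertices: (42.49,113.19) → (72.07,113.19) → (72.07,33.55) → (42.49,33.55) → (42.49,113.19). Closed: final G1 returns to the first vertex.

**Shape 3** — `<path>` closed polygon, stroke `#ff00ff` → engrave (S349, F4281). Machine vertices: (120.01,49.33) → (114.12,17.71) → (82.30,98.99) → (58.94,15.55) → (6.53,36.97) → (120.01,49.33). Closed: final G1 returns to the first vertex.

**Shape 4** — `<path>` regular polygon, stroke `#ff00ff` → engrave (S349, F4281). Machine vertices: (122.10,158.79) → (145.54,151.00) → (156.62,128.91) → (148.83,105.47) → (126.74,94.39) → (103.30,102.18) → (92.22,124.27) → (100.01,147.71) → (122.10,158.79). Closed: final G1 returns to the first vertex.

**Shape 5** — `<polyline>` open polyline, stroke `#0000ff` → cut (S918, F1607). Machine vertices: (7.64,128.51) → (227.36,122.58) → (277.23,100.35). Open path.

**Shape 6** — `<path>` cubic bezier, stroke `#0000ff` → cut (S918, F1607). Control points (SVG): P0=(25.89,92.15), P1=(26.60,115.11), P2=(223.10,156.44), P3=(250.76,141.83); sampled at t=k/5. Machine vertices: (25.89,73.13) → (46.89,57.74) → (97.38,41.52) → (159.86,28.01) → (216.82,20.80) → (250.76,23.45). Open path.

**Shape 7** — `<polyline>` line segment, stroke `#ff00ff` → engrave (S349, F4281). Machine vertices: (53.58,9.11) → (52.24,7.59). Open path.

**Shape 8** — `<polygon>` rectangle, stroke `#ff00ff` → engrave (S349, F4281). Machine vertices: (139.39,143.40) → (257.58,143.40) → (257.58,126.40) → (139.39,126.40) → (139.39,143.40). Closed: final G1 returns to the first vertex.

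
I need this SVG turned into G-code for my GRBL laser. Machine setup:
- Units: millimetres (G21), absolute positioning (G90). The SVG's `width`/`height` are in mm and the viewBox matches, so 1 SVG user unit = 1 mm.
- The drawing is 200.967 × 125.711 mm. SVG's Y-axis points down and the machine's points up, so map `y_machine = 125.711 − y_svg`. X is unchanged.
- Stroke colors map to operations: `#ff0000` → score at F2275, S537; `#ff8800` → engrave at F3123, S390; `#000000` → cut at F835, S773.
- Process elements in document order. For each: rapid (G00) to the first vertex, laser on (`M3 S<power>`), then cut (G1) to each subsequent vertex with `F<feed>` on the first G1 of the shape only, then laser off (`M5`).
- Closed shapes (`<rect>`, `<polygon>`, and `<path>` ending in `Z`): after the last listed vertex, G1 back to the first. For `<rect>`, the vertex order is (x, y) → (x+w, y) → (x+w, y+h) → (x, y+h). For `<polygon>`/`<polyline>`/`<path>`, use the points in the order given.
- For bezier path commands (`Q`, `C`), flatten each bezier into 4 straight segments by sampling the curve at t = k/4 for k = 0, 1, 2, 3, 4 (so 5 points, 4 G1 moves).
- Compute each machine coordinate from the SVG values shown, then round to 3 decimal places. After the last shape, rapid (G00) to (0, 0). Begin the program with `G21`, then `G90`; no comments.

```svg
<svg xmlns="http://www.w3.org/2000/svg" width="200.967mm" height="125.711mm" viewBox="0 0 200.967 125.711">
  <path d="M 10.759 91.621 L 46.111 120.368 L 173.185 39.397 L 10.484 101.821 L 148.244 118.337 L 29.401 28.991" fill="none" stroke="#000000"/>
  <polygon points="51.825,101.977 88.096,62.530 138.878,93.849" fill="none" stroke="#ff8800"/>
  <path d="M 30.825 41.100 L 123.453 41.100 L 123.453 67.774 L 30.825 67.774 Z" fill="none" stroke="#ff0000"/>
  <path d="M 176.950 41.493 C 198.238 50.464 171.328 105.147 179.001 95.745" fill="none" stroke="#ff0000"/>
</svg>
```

Since the viewBox matches the mm dimensions, user units are millimetres directly. The only transform is the Y-flip y_m = 125.711 − y_svg.

Shape 1 is a open polyline drawn with `<path>`. Its stroke #000000 means cut at S773, F835. After flipping Y the toolpath is (10.759,34.090) → (46.111,5.343) → (173.185,86.314) → (10.484,23.890) → (148.244,7.374) → (29.401,96.720).

Shape 2 is a closed polygon drawn with `<polygon>`. Its stroke #ff8800 means engrave at S390, F3123. After flipping Y the toolpath is (51.825,23.734) → (88.096,63.181) → (138.878,31.862) → (51.825,23.734), returning to the start.

Shape 3 is a rectangle drawn with `<path>`. Its stroke #ff0000 means score at S537, F2275. After flipping Y the toolpath is (30.825,84.611) → (123.453,84.611) → (123.453,57.937) → (30.825,57.937) → (30.825,84.611), returning to the start.

Shape 4 is a cubic bezier drawn with `<path>`. Its stroke #ff0000 means score at S537, F2275. After flipping Y the toolpath is (176.950,84.218) → (185.172,70.634) → (183.081,50.202) → (178.437,33.215) → (179.001,29.966).

G21
G90
G00 X10.759 Y34.090
M3 S773
G1 X46.111 Y5.343 F835
G1 X173.185 Y86.314
G1 X10.484 Y23.890
G1 X148.244 Y7.374
G1 X29.401 Y96.720
M5
G00 X51.825 Y23.734
M3 S390
G1 X88.096 Y63.181 F3123
G1 X138.878 Y31.862
G1 X51.825 Y23.734
M5
G00 X30.825 Y84.611
M3 S537
G1 X123.453 Y84.611 F2275
G1 X123.453 Y57.937
G1 X30.825 Y57.937
G1 X30.825 Y84.611
M5
G00 X176.950 Y84.218
M3 S537
G1 X185.172 Y70.634 F2275
G1 X183.081 Y50.202
G1 X178.437 Y33.215
G1 X179.001 Y29.966
M5
G00 X0.000 Y0.000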